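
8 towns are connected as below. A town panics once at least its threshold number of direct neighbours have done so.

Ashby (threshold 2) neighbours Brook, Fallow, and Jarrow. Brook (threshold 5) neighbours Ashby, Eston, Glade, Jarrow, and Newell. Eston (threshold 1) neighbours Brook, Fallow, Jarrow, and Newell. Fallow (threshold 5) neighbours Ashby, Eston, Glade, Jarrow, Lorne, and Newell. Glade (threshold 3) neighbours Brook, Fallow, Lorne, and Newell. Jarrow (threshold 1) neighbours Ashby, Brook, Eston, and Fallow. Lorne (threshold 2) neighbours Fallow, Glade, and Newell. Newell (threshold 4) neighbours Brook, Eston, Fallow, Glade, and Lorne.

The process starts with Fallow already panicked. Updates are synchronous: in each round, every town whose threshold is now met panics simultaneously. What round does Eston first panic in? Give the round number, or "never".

Round 1 — Fallow panics (initial).
Round 2 — checking thresholds:
  Ashby: 1 of 3 neighbours < 2, holds.
  Eston: 1 of 4 neighbours ≥ 1, panics.
  Glade: 1 of 4 neighbours < 3, holds.
  Jarrow: 1 of 4 neighbours ≥ 1, panics.
  Lorne: 1 of 3 neighbours < 2, holds.
  Newell: 1 of 5 neighbours < 4, holds.
Round 3 — checking thresholds:
  Ashby: 2 of 3 neighbours ≥ 2, panics.
  Brook: 2 of 5 neighbours < 5, holds.
  Glade: 1 of 4 neighbours < 3, holds.
  Lorne: 1 of 3 neighbours < 2, holds.
  Newell: 2 of 5 neighbours < 4, holds.
Round 4 — no new panics; cascade stops.

2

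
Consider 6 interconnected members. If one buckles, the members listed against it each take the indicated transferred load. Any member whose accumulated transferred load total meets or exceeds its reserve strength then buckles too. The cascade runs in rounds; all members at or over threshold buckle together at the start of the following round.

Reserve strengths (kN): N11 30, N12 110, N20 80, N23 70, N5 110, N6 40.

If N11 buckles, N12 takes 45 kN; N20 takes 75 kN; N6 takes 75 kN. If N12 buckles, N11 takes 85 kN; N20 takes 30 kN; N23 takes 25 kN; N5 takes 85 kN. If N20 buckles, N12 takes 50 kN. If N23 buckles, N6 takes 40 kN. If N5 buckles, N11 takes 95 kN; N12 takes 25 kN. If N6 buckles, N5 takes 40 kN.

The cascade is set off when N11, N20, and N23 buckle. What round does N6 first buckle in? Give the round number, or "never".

2

Round 1 — N11, N20, N23 buckle (initial).
  N12: +45+50 → 95 < 110
  N6: +75+40 → 115 ≥ 40
Round 2 — N6 buckles.
  N5: +40 → 40 < 110
No further bucklings.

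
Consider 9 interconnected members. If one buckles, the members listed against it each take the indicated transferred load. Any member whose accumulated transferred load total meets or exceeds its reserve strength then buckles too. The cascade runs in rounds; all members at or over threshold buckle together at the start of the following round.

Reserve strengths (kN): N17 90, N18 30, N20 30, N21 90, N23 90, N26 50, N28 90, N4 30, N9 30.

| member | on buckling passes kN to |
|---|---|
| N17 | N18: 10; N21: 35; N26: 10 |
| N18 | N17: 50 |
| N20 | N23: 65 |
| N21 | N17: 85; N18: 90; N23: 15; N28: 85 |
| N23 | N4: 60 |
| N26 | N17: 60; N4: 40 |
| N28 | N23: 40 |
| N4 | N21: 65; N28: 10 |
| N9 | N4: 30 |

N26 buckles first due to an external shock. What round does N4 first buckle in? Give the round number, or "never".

Round 1 — N26 buckles (initial).
  N17: +60 → 60 < 90
  N4: +40 → 40 ≥ 30
Round 2 — N4 buckles.
  N21: +65 → 65 < 90
  N28: +10 → 10 < 90
No further bucklings.

2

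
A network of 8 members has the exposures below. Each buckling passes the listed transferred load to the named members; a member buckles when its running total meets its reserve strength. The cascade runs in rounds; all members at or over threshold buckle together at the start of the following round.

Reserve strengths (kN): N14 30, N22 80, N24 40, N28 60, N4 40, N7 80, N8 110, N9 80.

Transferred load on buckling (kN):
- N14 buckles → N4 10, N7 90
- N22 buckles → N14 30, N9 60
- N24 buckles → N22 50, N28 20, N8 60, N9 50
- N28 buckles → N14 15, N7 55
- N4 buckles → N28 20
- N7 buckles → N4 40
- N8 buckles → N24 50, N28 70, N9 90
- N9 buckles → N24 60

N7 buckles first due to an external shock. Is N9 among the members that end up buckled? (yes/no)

Round 1 — N7 buckles (initial).
  N4: +40 → 40 ≥ 40
Round 2 — N4 buckles.
  N28: +20 → 20 < 60
No further bucklings.

no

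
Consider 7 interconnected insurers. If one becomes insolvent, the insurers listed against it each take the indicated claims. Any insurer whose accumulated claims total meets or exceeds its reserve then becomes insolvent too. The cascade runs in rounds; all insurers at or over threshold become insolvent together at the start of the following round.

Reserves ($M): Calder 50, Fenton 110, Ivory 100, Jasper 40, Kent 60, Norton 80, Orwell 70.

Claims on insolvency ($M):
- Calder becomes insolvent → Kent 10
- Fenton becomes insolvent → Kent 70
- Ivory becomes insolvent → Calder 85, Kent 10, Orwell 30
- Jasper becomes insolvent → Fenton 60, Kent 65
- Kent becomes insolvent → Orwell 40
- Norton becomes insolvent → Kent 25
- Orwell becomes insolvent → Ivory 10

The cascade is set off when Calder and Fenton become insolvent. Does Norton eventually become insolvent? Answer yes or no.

Round 1 — Calder, Fenton become insolvent (initial).
  Kent: +10+70 → 80 ≥ 60
Round 2 — Kent becomes insolvent.
  Orwell: +40 → 40 < 70
No further insolvencies.

no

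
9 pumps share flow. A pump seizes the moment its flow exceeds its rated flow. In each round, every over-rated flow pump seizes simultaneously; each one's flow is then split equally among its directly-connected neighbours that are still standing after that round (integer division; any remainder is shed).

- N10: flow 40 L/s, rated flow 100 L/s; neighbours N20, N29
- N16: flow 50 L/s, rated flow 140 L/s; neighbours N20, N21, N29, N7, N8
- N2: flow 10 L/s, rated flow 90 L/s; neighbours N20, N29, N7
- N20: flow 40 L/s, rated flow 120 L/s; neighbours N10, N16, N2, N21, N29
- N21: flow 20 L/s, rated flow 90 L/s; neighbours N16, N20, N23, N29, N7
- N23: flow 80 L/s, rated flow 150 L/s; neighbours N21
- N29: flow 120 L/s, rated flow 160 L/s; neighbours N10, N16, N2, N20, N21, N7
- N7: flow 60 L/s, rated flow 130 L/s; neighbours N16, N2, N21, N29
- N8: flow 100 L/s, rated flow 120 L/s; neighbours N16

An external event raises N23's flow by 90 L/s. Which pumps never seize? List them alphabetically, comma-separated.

none

Round 1 — N23 at 170 > 150. N23 seizes.
  N23 sheds 170 L/s to N21: 170 each.
    N21: 20+170 = 190 > 90
Round 2 — N21 seizes.
  N21 sheds 190 L/s to N16, N20, N29, N7: 47 each (2 lost).
    N16: 50+47 = 97 ≤ 140
    N20: 40+47 = 87 ≤ 120
    N29: 120+47 = 167 > 160
    N7: 60+47 = 107 ≤ 130
Round 3 — N29 seizes.
  N29 sheds 167 L/s to N10, N16, N2, N20, N7: 33 each (2 lost).
    N10: 40+33 = 73 ≤ 100
    N16: 97+33 = 130 ≤ 140
    N2: 10+33 = 43 ≤ 90
    N20: 87+33 = 120 ≤ 120
    N7: 107+33 = 140 > 130
Round 4 — N7 seizes.
  N7 sheds 140 L/s to N16, N2: 70 each.
    N16: 130+70 = 200 > 140
    N2: 43+70 = 113 > 90
Round 5 — N16, N2 seize.
  N16 sheds 200 L/s to N20, N8: 100 each.
    N20: 120+100 = 220 > 120
    N8: 100+100 = 200 > 120
  N2 sheds 113 L/s to N20: 113 each.
    N20: 220+113 = 333 > 120
Round 6 — N20, N8 seize.
  N20 sheds 333 L/s to N10: 333 each.
    N10: 73+333 = 406 > 100
  N8 sheds 200 L/s: no online neighbours, lost.
Round 7 — N10 seizes.
  N10 sheds 406 L/s: no online neighbours, lost.
No further seizures.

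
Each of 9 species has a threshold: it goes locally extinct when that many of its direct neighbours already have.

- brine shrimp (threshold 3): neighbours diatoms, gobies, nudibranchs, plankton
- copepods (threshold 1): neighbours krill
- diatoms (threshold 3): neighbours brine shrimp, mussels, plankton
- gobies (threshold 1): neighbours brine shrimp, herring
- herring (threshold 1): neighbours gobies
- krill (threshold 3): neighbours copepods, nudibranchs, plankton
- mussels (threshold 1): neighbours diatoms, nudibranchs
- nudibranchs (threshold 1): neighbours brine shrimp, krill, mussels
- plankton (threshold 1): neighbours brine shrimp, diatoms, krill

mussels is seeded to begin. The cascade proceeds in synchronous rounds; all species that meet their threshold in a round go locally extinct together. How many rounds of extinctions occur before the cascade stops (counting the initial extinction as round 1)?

Round 1 — mussels goes locally extinct (initial).
Round 2 — checking thresholds:
  diatoms: 1 of 3 neighbours < 3, below threshold.
  nudibranchs: 1 of 3 neighbours ≥ 1, goes locally extinct.
Round 3 — no new extinctions; cascade stops.

2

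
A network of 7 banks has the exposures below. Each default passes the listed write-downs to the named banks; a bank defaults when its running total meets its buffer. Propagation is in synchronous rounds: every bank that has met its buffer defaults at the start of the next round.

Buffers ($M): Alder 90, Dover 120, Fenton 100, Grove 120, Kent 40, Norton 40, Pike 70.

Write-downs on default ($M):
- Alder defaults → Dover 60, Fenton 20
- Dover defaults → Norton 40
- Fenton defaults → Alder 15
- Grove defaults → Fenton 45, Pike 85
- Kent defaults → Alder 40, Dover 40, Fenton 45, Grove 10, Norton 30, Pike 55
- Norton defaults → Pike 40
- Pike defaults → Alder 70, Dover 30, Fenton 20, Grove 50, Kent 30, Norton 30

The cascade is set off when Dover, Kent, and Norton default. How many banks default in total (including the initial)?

5

Round 1 — Dover, Kent, Norton default (initial).
  Alder: +40 → 40 < 90
  Fenton: +45 → 45 < 100
  Grove: +10 → 10 < 120
  Pike: +55+40 → 95 ≥ 70
Round 2 — Pike defaults.
  Alder: +70 → 110 ≥ 90
  Fenton: +20 → 65 < 100
  Grove: +50 → 60 < 120
Round 3 — Alder defaults.
  Fenton: +20 → 85 < 100
No further defaults.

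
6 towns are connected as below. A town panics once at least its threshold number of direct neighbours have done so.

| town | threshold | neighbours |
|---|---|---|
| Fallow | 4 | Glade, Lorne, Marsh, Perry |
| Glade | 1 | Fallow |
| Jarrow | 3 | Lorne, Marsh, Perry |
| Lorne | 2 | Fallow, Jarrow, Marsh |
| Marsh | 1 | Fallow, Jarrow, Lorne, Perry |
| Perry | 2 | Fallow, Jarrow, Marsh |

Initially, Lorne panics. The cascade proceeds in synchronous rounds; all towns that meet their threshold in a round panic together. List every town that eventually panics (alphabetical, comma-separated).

Round 1 — Lorne panics (initial).
Round 2 — checking thresholds:
  Fallow: 1 of 4 neighbours < 4, not yet.
  Jarrow: 1 of 3 neighbours < 3, not yet.
  Marsh: 1 of 4 neighbours ≥ 1, panics.
Round 3 — no new panics; cascade stops.

Lorne, Marsh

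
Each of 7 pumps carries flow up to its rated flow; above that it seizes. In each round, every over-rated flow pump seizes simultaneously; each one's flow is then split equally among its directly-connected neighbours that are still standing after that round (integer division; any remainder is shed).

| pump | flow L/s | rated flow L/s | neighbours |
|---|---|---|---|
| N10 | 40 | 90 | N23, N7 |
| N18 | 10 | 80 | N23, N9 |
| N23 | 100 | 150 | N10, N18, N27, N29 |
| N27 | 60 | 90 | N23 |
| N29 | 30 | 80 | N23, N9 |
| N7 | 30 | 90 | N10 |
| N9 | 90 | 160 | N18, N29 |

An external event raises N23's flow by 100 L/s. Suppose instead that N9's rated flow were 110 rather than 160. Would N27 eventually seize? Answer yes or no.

With N9's rated flow at 110:
Round 1 — N23 at 200 > 150. N23 seizes.
  N23 sheds 200 L/s to N10, N18, N27, N29: 50 each.
    N10: 40+50 = 90 ≤ 90
    N18: 10+50 = 60 ≤ 80
    N27: 60+50 = 110 > 90
    N29: 30+50 = 80 ≤ 80
Round 2 — N27 seizes.
  N27 sheds 110 L/s: no online neighbours, lost.
No further seizures.

yes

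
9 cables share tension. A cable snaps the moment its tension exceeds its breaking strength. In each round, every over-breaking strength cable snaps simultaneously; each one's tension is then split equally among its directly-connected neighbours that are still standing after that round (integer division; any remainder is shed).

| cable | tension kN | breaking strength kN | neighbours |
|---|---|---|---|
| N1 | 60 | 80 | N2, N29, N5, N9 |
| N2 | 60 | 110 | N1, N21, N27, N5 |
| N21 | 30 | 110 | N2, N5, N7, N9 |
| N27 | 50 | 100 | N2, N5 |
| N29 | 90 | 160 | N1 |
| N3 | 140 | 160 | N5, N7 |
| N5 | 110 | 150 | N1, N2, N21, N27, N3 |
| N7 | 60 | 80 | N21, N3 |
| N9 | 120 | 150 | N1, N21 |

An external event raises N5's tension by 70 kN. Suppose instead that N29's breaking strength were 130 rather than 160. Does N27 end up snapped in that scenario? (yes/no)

yes

With N29's breaking strength at 130:
Round 1 — N5 at 180 > 150. N5 snaps.
  N5 sheds 180 kN to N1, N2, N21, N27, N3: 36 each.
    N1: 60+36 = 96 > 80
    N2: 60+36 = 96 ≤ 110
    N21: 30+36 = 66 ≤ 110
    N27: 50+36 = 86 ≤ 100
    N3: 140+36 = 176 > 160
Round 2 — N1, N3 snap.
  N1 sheds 96 kN to N2, N29, N9: 32 each.
    N2: 96+32 = 128 > 110
    N29: 90+32 = 122 ≤ 130
    N9: 120+32 = 152 > 150
  N3 sheds 176 kN to N7: 176 each.
    N7: 60+176 = 236 > 80
Round 3 — N2, N7, N9 snap.
  N2 sheds 128 kN to N21, N27: 64 each.
    N21: 66+64 = 130 > 110
    N27: 86+64 = 150 > 100
  N7 sheds 236 kN to N21: 236 each.
    N21: 130+236 = 366 > 110
  N9 sheds 152 kN to N21: 152 each.
    N21: 366+152 = 518 > 110
Round 4 — N21, N27 snap.
  N21 sheds 518 kN: no online neighbours, lost.
  N27 sheds 150 kN: no online neighbours, lost.
No further breaks.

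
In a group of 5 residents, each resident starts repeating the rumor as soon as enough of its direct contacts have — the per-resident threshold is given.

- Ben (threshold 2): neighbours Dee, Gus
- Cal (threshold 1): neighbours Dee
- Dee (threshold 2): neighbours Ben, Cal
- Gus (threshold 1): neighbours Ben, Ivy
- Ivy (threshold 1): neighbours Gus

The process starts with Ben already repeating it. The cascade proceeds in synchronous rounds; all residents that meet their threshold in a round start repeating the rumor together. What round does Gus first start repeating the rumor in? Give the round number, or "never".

Round 1 — Ben starts repeating the rumor (initial).
Round 2 — checking thresholds:
  Dee: 1 of 2 neighbours < 2, below threshold.
  Gus: 1 of 2 neighbours ≥ 1, starts repeating the rumor.
Round 3 — checking thresholds:
  Dee: 1 of 2 neighbours < 2, below threshold.
  Ivy: 1 of 1 neighbours ≥ 1, starts repeating the rumor.
Round 4 — no new spreads; cascade stops.

2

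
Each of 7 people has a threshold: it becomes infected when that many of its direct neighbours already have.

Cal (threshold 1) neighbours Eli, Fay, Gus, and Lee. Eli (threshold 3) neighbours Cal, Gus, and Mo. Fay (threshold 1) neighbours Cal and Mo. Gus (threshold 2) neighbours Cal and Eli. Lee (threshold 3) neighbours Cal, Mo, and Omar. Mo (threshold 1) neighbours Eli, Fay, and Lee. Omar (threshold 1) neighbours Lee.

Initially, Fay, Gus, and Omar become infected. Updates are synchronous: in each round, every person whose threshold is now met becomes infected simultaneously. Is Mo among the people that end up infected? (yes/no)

Round 1 — Fay, Gus, Omar become infected (initial).
Round 2 — checking thresholds:
  Cal: 2 of 4 neighbours ≥ 1, becomes infected.
  Eli: 1 of 3 neighbours < 3, holds.
  Lee: 1 of 3 neighbours < 3, holds.
  Mo: 1 of 3 neighbours ≥ 1, becomes infected.
Round 3 — checking thresholds:
  Eli: 3 of 3 neighbours ≥ 3, becomes infected.
  Lee: 3 of 3 neighbours ≥ 3, becomes infected.
Round 4 — no new infections; cascade stops.

yes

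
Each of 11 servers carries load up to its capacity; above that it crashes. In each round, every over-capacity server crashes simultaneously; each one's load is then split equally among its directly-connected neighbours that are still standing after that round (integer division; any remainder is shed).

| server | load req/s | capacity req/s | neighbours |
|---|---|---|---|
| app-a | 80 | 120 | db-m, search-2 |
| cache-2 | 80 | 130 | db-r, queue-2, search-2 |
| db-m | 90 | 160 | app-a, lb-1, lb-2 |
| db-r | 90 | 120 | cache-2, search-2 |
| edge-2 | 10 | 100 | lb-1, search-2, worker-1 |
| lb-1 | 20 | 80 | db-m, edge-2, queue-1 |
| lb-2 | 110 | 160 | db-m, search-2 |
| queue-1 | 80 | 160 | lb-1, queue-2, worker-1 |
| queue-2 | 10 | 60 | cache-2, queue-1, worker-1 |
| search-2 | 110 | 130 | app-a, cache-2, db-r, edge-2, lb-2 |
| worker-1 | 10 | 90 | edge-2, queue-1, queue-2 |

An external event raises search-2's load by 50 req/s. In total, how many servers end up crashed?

11

Round 1 — search-2 at 160 > 130. search-2 crashes.
  search-2 sheds 160 req/s to app-a, cache-2, db-r, edge-2, lb-2: 32 each.
    app-a: 80+32 = 112 ≤ 120
    cache-2: 80+32 = 112 ≤ 130
    db-r: 90+32 = 122 > 120
    edge-2: 10+32 = 42 ≤ 100
    lb-2: 110+32 = 142 ≤ 160
Round 2 — db-r crashes.
  db-r sheds 122 req/s to cache-2: 122 each.
    cache-2: 112+122 = 234 > 130
Round 3 — cache-2 crashes.
  cache-2 sheds 234 req/s to queue-2: 234 each.
    queue-2: 10+234 = 244 > 60
Round 4 — queue-2 crashes.
  queue-2 sheds 244 req/s to queue-1, worker-1: 122 each.
    queue-1: 80+122 = 202 > 160
    worker-1: 10+122 = 132 > 90
Round 5 — queue-1, worker-1 crash.
  queue-1 sheds 202 req/s to lb-1: 202 each.
    lb-1: 20+202 = 222 > 80
  worker-1 sheds 132 req/s to edge-2: 132 each.
    edge-2: 42+132 = 174 > 100
Round 6 — edge-2, lb-1 crash.
  edge-2 sheds 174 req/s: no online neighbours, lost.
  lb-1 sheds 222 req/s to db-m: 222 each.
    db-m: 90+222 = 312 > 160
Round 7 — db-m crashes.
  db-m sheds 312 req/s to app-a, lb-2: 156 each.
    app-a: 112+156 = 268 > 120
    lb-2: 142+156 = 298 > 160
Round 8 — app-a, lb-2 crash.
  app-a sheds 268 req/s: no online neighbours, lost.
  lb-2 sheds 298 req/s: no online neighbours, lost.
No further crashes.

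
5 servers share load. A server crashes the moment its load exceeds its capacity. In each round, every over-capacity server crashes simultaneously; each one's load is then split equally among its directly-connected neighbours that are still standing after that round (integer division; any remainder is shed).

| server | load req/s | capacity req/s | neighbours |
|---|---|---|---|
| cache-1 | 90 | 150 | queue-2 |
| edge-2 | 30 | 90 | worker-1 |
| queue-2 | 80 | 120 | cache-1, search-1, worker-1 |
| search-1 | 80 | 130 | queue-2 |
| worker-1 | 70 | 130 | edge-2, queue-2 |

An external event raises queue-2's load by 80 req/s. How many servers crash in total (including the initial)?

Round 1 — queue-2 at 160 > 120. queue-2 crashes.
  queue-2 sheds 160 req/s to cache-1, search-1, worker-1: 53 each (1 lost).
    cache-1: 90+53 = 143 ≤ 150
    search-1: 80+53 = 133 > 130
    worker-1: 70+53 = 123 ≤ 130
Round 2 — search-1 crashes.
  search-1 sheds 133 req/s: no online neighbours, lost.
No further crashes.

2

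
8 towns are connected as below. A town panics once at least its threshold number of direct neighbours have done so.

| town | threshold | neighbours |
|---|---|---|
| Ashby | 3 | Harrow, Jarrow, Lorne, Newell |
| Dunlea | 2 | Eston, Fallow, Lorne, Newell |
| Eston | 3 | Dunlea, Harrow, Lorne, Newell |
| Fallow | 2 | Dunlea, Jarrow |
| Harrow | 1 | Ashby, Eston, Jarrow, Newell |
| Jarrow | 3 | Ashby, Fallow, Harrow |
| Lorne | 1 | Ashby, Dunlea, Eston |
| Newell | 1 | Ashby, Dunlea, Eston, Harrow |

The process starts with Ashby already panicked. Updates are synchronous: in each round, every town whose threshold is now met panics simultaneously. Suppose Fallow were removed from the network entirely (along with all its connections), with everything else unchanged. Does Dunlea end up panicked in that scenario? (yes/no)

With Fallow removed:
Round 1 — Ashby panics (initial).
Round 2 — checking thresholds:
  Harrow: 1 of 4 neighbours ≥ 1, panics.
  Jarrow: 1 of 2 neighbours < 3, holds.
  Lorne: 1 of 3 neighbours ≥ 1, panics.
  Newell: 1 of 4 neighbours ≥ 1, panics.
Round 3 — checking thresholds:
  Dunlea: 2 of 3 neighbours ≥ 2, panics.
  Eston: 3 of 4 neighbours ≥ 3, panics.
  Jarrow: 2 of 2 neighbours < 3, holds.
Round 4 — no new panics; cascade stops.

yes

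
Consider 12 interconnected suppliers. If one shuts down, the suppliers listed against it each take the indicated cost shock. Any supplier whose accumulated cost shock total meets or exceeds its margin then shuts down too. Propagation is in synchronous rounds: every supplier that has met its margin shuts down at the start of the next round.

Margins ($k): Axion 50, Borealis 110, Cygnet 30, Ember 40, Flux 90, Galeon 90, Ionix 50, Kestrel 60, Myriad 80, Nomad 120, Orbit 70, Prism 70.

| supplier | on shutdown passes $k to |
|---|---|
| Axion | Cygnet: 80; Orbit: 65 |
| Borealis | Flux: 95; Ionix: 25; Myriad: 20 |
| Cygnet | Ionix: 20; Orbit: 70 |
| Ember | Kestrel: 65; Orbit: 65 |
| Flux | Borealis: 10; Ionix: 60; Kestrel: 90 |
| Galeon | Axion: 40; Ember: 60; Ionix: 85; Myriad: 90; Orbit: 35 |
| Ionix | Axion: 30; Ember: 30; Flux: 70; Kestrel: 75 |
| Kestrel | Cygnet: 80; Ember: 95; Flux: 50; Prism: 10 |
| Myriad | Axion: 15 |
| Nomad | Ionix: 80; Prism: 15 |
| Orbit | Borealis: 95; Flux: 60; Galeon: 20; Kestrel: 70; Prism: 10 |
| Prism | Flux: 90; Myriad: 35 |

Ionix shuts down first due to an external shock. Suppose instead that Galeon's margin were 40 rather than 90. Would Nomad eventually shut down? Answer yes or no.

With Galeon's margin at 40:
Round 1 — Ionix shuts down (initial).
  Axion: +30 → 30 < 50
  Ember: +30 → 30 < 40
  Flux: +70 → 70 < 90
  Kestrel: +75 → 75 ≥ 60
Round 2 — Kestrel shuts down.
  Cygnet: +80 → 80 ≥ 30
  Ember: +95 → 125 ≥ 40
  Flux: +50 → 120 ≥ 90
  Prism: +10 → 10 < 70
Round 3 — Cygnet, Ember, Flux shut down.
  Borealis: +10 → 10 < 110
  Orbit: +70+65 → 135 ≥ 70
Round 4 — Orbit shuts down.
  Borealis: +95 → 105 < 110
  Galeon: +20 → 20 < 40
  Prism: +10 → 20 < 70
No further shutdowns.

no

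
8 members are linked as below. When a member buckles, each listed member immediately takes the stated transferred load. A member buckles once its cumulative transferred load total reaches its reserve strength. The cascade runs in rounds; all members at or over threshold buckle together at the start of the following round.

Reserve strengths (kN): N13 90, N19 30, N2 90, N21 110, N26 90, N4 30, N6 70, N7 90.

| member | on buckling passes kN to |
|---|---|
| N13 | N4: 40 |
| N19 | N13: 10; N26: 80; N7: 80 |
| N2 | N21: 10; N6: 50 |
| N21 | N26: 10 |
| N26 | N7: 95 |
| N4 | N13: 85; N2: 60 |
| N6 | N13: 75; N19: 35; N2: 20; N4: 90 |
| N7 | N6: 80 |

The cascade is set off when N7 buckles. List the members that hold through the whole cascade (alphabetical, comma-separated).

N2, N21, N26

Round 1 — N7 buckles (initial).
  N6: +80 → 80 ≥ 70
Round 2 — N6 buckles.
  N13: +75 → 75 < 90
  N19: +35 → 35 ≥ 30
  N2: +20 → 20 < 90
  N4: +90 → 90 ≥ 30
Round 3 — N19, N4 buckle.
  N13: +10+85 → 170 ≥ 90
  N2: +60 → 80 < 90
  N26: +80 → 80 < 90
Round 4 — N13 buckles.
No further bucklings.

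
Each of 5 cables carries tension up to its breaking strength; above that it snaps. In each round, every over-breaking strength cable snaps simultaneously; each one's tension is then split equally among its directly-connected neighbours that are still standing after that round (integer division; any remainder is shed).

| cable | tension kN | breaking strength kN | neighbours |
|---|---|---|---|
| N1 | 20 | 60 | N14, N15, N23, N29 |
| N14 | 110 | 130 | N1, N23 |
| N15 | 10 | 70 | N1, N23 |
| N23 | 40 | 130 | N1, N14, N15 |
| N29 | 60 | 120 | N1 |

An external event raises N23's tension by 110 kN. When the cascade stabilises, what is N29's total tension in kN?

Round 1 — N23 at 150 > 130. N23 snaps.
  N23 sheds 150 kN to N1, N14, N15: 50 each.
    N1: 20+50 = 70 > 60
    N14: 110+50 = 160 > 130
    N15: 10+50 = 60 ≤ 70
Round 2 — N1, N14 snap.
  N1 sheds 70 kN to N15, N29: 35 each.
    N15: 60+35 = 95 > 70
    N29: 60+35 = 95 ≤ 120
  N14 sheds 160 kN: no online neighbours, lost.
Round 3 — N15 snaps.
  N15 sheds 95 kN: no online neighbours, lost.
No further breaks.

95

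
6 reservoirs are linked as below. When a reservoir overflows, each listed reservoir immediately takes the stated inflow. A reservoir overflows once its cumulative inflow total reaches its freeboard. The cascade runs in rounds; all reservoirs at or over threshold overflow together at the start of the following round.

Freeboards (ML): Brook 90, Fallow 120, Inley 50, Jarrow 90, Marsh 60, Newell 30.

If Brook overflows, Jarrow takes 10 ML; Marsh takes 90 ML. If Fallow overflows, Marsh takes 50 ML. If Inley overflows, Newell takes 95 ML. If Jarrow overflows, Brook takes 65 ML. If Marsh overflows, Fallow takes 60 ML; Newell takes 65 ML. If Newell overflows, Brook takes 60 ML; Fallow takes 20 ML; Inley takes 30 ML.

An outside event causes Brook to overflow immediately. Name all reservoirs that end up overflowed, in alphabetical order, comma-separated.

Brook, Marsh, Newell

Round 1 — Brook overflows (initial).
  Jarrow: +10 → 10 < 90
  Marsh: +90 → 90 ≥ 60
Round 2 — Marsh overflows.
  Fallow: +60 → 60 < 120
  Newell: +65 → 65 ≥ 30
Round 3 — Newell overflows.
  Fallow: +20 → 80 < 120
  Inley: +30 → 30 < 50
No further overflows.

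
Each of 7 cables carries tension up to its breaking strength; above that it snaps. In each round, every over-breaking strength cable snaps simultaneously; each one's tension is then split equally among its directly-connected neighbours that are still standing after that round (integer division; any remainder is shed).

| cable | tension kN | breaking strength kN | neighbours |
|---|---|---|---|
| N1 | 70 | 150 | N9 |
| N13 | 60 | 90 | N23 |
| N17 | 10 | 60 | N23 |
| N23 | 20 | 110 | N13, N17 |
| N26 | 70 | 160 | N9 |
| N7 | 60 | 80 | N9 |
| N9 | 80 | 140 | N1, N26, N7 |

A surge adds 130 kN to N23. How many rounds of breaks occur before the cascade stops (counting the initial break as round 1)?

Round 1 — N23 at 150 > 110. N23 snaps.
  N23 sheds 150 kN to N13, N17: 75 each.
    N13: 60+75 = 135 > 90
    N17: 10+75 = 85 > 60
Round 2 — N13, N17 snap.
  N13 sheds 135 kN: no online neighbours, lost.
  N17 sheds 85 kN: no online neighbours, lost.
No further breaks.

2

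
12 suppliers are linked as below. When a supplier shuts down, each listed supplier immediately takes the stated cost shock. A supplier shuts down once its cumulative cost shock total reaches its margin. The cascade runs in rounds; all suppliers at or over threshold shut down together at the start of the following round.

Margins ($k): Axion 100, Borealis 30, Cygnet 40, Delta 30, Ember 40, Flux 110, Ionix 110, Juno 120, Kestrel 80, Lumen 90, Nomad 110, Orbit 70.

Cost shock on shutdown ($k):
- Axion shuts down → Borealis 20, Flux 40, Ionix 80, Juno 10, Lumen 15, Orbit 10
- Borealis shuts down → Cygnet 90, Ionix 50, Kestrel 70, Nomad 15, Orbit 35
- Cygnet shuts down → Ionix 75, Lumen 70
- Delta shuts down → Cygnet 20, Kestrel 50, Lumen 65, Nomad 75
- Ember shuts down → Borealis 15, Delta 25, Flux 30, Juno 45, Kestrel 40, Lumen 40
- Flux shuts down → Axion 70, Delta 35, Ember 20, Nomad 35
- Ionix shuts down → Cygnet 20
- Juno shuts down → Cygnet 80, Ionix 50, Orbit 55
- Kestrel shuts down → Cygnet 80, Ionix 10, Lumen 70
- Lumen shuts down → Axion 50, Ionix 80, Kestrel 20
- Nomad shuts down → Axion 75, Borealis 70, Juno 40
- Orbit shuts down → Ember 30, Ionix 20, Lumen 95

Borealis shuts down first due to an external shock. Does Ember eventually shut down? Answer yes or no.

Round 1 — Borealis shuts down (initial).
  Cygnet: +90 → 90 ≥ 40
  Ionix: +50 → 50 < 110
  Kestrel: +70 → 70 < 80
  Nomad: +15 → 15 < 110
  Orbit: +35 → 35 < 70
Round 2 — Cygnet shuts down.
  Ionix: +75 → 125 ≥ 110
  Lumen: +70 → 70 < 90
Round 3 — Ionix shuts down.
No further shutdowns.

no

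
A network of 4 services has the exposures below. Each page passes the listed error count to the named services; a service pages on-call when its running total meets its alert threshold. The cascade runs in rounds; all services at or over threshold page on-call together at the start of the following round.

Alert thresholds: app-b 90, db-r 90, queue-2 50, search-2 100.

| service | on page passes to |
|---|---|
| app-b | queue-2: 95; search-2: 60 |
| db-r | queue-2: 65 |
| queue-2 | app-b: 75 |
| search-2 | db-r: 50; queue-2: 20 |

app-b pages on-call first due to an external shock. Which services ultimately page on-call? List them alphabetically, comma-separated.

app-b, queue-2

Round 1 — app-b pages on-call (initial).
  queue-2: +95 → 95 ≥ 50
  search-2: +60 → 60 < 100
Round 2 — queue-2 pages on-call.
No further pages.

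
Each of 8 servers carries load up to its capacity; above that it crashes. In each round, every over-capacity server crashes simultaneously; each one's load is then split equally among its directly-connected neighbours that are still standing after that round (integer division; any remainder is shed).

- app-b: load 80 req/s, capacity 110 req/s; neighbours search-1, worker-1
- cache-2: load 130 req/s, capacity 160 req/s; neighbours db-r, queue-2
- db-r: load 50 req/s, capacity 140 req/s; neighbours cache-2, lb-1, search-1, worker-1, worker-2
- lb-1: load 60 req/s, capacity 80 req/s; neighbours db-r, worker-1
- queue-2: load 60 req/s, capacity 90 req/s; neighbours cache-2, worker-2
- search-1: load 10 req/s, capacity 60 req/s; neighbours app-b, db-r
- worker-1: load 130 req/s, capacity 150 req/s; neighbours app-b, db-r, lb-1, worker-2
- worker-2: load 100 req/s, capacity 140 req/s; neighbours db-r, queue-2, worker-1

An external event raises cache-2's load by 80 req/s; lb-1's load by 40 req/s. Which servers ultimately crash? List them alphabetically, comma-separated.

app-b, cache-2, db-r, lb-1, queue-2, search-1, worker-1, worker-2

Round 1 — cache-2 at 210 > 160; lb-1 at 100 > 80. cache-2, lb-1 crash.
  cache-2 sheds 210 req/s to db-r, queue-2: 105 each.
    db-r: 50+105 = 155 > 140
    queue-2: 60+105 = 165 > 90
  lb-1 sheds 100 req/s to db-r, worker-1: 50 each.
    db-r: 155+50 = 205 > 140
    worker-1: 130+50 = 180 > 150
Round 2 — db-r, queue-2, worker-1 crash.
  db-r sheds 205 req/s to search-1, worker-2: 102 each (1 lost).
    search-1: 10+102 = 112 > 60
    worker-2: 100+102 = 202 > 140
  queue-2 sheds 165 req/s to worker-2: 165 each.
    worker-2: 202+165 = 367 > 140
  worker-1 sheds 180 req/s to app-b, worker-2: 90 each.
    app-b: 80+90 = 170 > 110
    worker-2: 367+90 = 457 > 140
Round 3 — app-b, search-1, worker-2 crash.
  app-b sheds 170 req/s: no online neighbours, lost.
  search-1 sheds 112 req/s: no online neighbours, lost.
  worker-2 sheds 457 req/s: no online neighbours, lost.
No further crashes.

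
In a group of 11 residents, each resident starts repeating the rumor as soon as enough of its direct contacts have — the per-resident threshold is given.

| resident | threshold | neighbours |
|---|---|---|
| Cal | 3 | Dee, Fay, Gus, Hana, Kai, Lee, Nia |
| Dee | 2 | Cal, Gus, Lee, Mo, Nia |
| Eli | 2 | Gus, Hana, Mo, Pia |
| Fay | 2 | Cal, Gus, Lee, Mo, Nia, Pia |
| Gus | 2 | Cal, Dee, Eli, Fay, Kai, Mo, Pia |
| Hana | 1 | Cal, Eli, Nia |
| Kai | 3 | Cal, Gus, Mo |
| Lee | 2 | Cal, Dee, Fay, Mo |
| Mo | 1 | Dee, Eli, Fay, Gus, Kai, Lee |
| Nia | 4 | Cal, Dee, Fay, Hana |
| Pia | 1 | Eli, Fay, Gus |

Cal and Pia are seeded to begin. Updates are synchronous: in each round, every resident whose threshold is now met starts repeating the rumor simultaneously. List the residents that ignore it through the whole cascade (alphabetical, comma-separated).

Round 1 — Cal, Pia start repeating the rumor (initial).
Round 2 — checking thresholds:
  Dee: 1 of 5 neighbours < 2, below threshold.
  Eli: 1 of 4 neighbours < 2, below threshold.
  Fay: 2 of 6 neighbours ≥ 2, starts repeating the rumor.
  Gus: 2 of 7 neighbours ≥ 2, starts repeating the rumor.
  Hana: 1 of 3 neighbours ≥ 1, starts repeating the rumor.
  Kai: 1 of 3 neighbours < 3, below threshold.
  Lee: 1 of 4 neighbours < 2, below threshold.
  Nia: 1 of 4 neighbours < 4, below threshold.
Round 3 — checking thresholds:
  Dee: 2 of 5 neighbours ≥ 2, starts repeating the rumor.
  Eli: 3 of 4 neighbours ≥ 2, starts repeating the rumor.
  Kai: 2 of 3 neighbours < 3, below threshold.
  Lee: 2 of 4 neighbours ≥ 2, starts repeating the rumor.
  Mo: 2 of 6 neighbours ≥ 1, starts repeating the rumor.
  Nia: 3 of 4 neighbours < 4, below threshold.
Round 4 — checking thresholds:
  Kai: 3 of 3 neighbours ≥ 3, starts repeating the rumor.
  Nia: 4 of 4 neighbours ≥ 4, starts repeating the rumor.
Round 5 — no new spreads; cascade stops.

none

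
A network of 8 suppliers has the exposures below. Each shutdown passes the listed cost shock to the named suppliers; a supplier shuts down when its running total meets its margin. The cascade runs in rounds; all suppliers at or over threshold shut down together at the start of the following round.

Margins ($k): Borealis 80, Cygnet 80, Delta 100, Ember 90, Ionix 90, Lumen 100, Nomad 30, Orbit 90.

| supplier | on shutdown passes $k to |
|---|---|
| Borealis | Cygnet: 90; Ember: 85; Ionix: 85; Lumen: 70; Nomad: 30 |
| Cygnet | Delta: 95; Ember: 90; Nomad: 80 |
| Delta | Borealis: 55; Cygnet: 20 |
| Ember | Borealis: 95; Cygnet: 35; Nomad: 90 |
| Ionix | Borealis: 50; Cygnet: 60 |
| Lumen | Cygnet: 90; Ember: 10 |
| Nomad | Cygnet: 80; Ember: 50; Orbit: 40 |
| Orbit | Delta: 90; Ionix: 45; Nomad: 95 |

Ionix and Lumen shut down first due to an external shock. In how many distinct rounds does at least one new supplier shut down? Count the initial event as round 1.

4

Round 1 — Ionix, Lumen shut down (initial).
  Borealis: +50 → 50 < 80
  Cygnet: +60+90 → 150 ≥ 80
  Ember: +10 → 10 < 90
Round 2 — Cygnet shuts down.
  Delta: +95 → 95 < 100
  Ember: +90 → 100 ≥ 90
  Nomad: +80 → 80 ≥ 30
Round 3 — Ember, Nomad shut down.
  Borealis: +95 → 145 ≥ 80
  Orbit: +40 → 40 < 90
Round 4 — Borealis shuts down.
No further shutdowns.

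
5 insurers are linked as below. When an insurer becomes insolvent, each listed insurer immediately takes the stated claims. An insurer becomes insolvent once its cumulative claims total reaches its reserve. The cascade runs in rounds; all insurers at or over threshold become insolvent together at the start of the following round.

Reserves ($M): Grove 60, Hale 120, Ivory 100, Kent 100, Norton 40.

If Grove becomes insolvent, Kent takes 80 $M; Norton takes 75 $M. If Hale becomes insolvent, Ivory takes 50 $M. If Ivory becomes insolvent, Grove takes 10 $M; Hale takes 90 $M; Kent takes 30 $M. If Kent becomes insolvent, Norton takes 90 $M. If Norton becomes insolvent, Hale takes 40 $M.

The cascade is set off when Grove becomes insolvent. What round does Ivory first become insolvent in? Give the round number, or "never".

Round 1 — Grove becomes insolvent (initial).
  Kent: +80 → 80 < 100
  Norton: +75 → 75 ≥ 40
Round 2 — Norton becomes insolvent.
  Hale: +40 → 40 < 120
No further insolvencies.

never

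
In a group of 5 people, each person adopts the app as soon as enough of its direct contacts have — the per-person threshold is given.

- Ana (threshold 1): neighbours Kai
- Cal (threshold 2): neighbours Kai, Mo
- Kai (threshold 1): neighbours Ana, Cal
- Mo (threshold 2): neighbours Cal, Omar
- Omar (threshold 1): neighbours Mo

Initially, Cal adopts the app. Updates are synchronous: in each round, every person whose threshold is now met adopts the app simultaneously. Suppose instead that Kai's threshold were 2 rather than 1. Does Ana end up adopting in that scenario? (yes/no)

With Kai's threshold at 2:
Round 1 — Cal adopts the app (initial).
Round 2 — no new adoptions; cascade stops.

no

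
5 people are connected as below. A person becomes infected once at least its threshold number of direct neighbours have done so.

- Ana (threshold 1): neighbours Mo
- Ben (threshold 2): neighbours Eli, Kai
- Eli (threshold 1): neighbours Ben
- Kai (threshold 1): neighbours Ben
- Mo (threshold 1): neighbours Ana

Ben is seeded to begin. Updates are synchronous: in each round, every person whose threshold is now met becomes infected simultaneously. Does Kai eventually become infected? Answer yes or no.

yes

Round 1 — Ben becomes infected (initial).
Round 2 — checking thresholds:
  Eli: 1 of 1 neighbours ≥ 1, becomes infected.
  Kai: 1 of 1 neighbours ≥ 1, becomes infected.
Round 3 — no new infections; cascade stops.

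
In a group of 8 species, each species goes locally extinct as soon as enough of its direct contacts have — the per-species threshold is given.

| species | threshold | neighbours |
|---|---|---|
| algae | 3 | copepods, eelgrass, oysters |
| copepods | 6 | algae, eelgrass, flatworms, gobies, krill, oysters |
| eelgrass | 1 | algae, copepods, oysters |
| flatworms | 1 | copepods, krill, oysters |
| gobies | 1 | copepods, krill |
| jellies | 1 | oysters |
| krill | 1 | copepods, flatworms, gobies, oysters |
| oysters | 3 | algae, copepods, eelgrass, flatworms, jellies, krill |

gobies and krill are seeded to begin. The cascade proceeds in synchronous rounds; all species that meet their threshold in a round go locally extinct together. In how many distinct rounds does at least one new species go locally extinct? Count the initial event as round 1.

2

Round 1 — gobies, krill go locally extinct (initial).
Round 2 — checking thresholds:
  copepods: 2 of 6 neighbours < 6, below threshold.
  flatworms: 1 of 3 neighbours ≥ 1, goes locally extinct.
  oysters: 1 of 6 neighbours < 3, below threshold.
Round 3 — no new extinctions; cascade stops.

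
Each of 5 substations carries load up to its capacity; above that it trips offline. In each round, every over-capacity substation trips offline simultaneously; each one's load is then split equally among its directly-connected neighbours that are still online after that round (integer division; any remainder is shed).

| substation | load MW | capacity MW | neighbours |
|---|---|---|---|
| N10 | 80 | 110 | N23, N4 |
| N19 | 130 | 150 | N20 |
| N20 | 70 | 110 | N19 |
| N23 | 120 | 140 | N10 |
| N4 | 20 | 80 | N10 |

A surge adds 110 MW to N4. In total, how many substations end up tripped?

Round 1 — N4 at 130 > 80. N4 trips offline.
  N4 sheds 130 MW to N10: 130 each.
    N10: 80+130 = 210 > 110
Round 2 — N10 trips offline.
  N10 sheds 210 MW to N23: 210 each.
    N23: 120+210 = 330 > 140
Round 3 — N23 trips offline.
  N23 sheds 330 MW: no online neighbours, lost.
No further trips.

3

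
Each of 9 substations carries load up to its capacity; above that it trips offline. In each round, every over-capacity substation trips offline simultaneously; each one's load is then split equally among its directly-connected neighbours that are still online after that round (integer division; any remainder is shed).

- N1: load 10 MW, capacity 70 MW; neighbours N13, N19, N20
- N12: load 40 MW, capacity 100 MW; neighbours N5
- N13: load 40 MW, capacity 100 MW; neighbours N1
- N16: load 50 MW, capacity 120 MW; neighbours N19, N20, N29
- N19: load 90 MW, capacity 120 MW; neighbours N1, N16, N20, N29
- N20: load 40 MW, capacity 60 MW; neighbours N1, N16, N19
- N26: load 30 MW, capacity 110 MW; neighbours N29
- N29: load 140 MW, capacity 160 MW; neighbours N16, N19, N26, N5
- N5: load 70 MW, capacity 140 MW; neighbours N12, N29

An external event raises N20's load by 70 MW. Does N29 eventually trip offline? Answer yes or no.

yes

Round 1 — N20 at 110 > 60. N20 trips offline.
  N20 sheds 110 MW to N1, N16, N19: 36 each (2 lost).
    N1: 10+36 = 46 ≤ 70
    N16: 50+36 = 86 ≤ 120
    N19: 90+36 = 126 > 120
Round 2 — N19 trips offline.
  N19 sheds 126 MW to N1, N16, N29: 42 each.
    N1: 46+42 = 88 > 70
    N16: 86+42 = 128 > 120
    N29: 140+42 = 182 > 160
Round 3 — N1, N16, N29 trip offline.
  N1 sheds 88 MW to N13: 88 each.
    N13: 40+88 = 128 > 100
  N16 sheds 128 MW: no online neighbours, lost.
  N29 sheds 182 MW to N26, N5: 91 each.
    N26: 30+91 = 121 > 110
    N5: 70+91 = 161 > 140
Round 4 — N13, N26, N5 trip offline.
  N13 sheds 128 MW: no online neighbours, lost.
  N26 sheds 121 MW: no online neighbours, lost.
  N5 sheds 161 MW to N12: 161 each.
    N12: 40+161 = 201 > 100
Round 5 — N12 trips offline.
  N12 sheds 201 MW: no online neighbours, lost.
No further trips.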